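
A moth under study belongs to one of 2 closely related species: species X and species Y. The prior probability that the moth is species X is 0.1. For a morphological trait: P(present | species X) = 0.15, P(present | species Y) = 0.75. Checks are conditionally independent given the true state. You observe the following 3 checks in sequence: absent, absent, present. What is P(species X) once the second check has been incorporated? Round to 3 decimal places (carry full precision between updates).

0.562

After 'absent': P(species X) = 0.85·0.1000 / (0.85·0.1000 + 0.25·0.9000) ≈ 0.2742
After 'absent': P(species X) = 0.85·0.2742 / (0.85·0.2742 + 0.25·0.7258) ≈ 0.5623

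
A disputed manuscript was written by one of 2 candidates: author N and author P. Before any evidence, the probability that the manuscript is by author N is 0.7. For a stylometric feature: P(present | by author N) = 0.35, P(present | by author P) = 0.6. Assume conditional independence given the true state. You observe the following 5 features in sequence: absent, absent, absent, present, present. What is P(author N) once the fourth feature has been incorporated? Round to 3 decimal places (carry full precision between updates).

Each posterior becomes the prior for the next update.
After 'absent': P(author N) = 0.65·0.7000 / (0.65·0.7000 + 0.4·0.3000) ≈ 0.7913
After 'absent': P(author N) = 0.65·0.7913 / (0.65·0.7913 + 0.4·0.2087) ≈ 0.8604
After 'absent': P(author N) = 0.65·0.8604 / (0.65·0.8604 + 0.4·0.1396) ≈ 0.9092
After 'present': P(author N) = 0.35·0.9092 / (0.35·0.9092 + 0.6·0.0908) ≈ 0.8538

0.854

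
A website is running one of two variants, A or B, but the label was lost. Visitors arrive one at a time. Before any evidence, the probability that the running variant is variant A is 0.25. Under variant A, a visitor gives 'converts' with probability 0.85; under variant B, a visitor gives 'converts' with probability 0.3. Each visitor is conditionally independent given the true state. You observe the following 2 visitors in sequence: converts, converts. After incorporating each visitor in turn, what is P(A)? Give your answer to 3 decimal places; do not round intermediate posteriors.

0.728

After 'converts': P(A) = 0.85·0.2500 / (0.85·0.2500 + 0.3·0.7500) ≈ 0.4857
After 'converts': P(A) = 0.85·0.4857 / (0.85·0.4857 + 0.3·0.5143) ≈ 0.7280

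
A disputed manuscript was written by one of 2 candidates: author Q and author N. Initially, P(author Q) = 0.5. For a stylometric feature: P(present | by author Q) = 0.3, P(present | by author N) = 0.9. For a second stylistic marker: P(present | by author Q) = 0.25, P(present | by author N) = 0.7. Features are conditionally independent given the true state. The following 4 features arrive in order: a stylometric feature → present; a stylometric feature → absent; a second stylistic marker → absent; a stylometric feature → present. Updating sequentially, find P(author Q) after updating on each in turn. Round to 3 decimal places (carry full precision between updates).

After a stylometric feature='present': P(author Q) = 0.3·0.5000 / (0.3·0.5000 + 0.9·0.5000) ≈ 0.2500
After a stylometric feature='absent': P(author Q) = 0.7·0.2500 / (0.7·0.2500 + 0.1·0.7500) ≈ 0.7000
After a second stylistic marker='absent': P(author Q) = 0.75·0.7000 / (0.75·0.7000 + 0.3·0.3000) ≈ 0.8537
After a stylometric feature='present': P(author Q) = 0.3·0.8537 / (0.3·0.8537 + 0.9·0.1463) ≈ 0.6604

0.660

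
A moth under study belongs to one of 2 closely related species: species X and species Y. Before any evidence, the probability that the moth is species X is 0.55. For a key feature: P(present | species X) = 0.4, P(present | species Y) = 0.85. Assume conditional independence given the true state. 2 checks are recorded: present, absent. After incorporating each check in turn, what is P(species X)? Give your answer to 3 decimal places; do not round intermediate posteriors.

0.697

After 'present': P(species X) = 0.4·0.5500 / (0.4·0.5500 + 0.85·0.4500) ≈ 0.3651
After 'absent': P(species X) = 0.6·0.3651 / (0.6·0.3651 + 0.15·0.6349) ≈ 0.6970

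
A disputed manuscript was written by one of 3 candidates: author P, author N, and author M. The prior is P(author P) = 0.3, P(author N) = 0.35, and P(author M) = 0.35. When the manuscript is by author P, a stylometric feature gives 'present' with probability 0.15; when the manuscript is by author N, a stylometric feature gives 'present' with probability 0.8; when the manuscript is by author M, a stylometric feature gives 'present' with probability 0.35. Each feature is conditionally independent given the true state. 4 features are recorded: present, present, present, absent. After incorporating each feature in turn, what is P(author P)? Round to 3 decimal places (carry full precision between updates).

0.019

After 'present': normaliser = 0.15·0.3000 + 0.8·0.3500 + 0.35·0.3500; P(author P) ≈ 0.1006, P(author N) ≈ 0.6257, P(author M) ≈ 0.2737
After 'present': normaliser = 0.15·0.1006 + 0.8·0.6257 + 0.35·0.2737; P(author P) ≈ 0.0247, P(author N) ≈ 0.8186, P(author M) ≈ 0.1567
After 'present': normaliser = 0.15·0.0247 + 0.8·0.8186 + 0.35·0.1567; P(author P) ≈ 0.0052, P(author N) ≈ 0.9179, P(author M) ≈ 0.0769
After 'absent': normaliser = 0.85·0.0052 + 0.2·0.9179 + 0.65·0.0769; P(author P) ≈ 0.0185, P(author N) ≈ 0.7715, P(author M) ≈ 0.2100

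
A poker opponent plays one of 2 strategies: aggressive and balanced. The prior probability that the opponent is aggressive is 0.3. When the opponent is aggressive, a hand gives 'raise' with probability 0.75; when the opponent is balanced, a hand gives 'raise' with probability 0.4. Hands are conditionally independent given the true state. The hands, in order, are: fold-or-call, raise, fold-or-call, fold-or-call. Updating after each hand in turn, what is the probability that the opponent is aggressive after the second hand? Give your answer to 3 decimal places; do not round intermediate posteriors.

0.251

Apply Bayes' rule sequentially, carrying P(aggressive) forward.
After 'fold-or-call': P(aggressive) = 0.25·0.3000 / (0.25·0.3000 + 0.6·0.7000) ≈ 0.1515
After 'raise': P(aggressive) = 0.75·0.1515 / (0.75·0.1515 + 0.4·0.8485) ≈ 0.2508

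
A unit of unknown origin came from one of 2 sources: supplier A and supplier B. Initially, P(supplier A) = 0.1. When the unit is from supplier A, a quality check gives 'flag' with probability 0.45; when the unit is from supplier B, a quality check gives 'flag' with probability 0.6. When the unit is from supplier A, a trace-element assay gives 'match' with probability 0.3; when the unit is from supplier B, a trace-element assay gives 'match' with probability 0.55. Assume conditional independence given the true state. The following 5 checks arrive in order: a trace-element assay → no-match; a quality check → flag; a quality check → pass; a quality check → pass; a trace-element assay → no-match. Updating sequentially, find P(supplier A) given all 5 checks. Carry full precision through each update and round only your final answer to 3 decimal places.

After a trace-element assay='no-match': P(supplier A) = 0.7·0.1000 / (0.7·0.1000 + 0.45·0.9000) ≈ 0.1474
After a quality check='flag': P(supplier A) = 0.45·0.1474 / (0.45·0.1474 + 0.6·0.8526) ≈ 0.1148
After a quality check='pass': P(supplier A) = 0.55·0.1148 / (0.55·0.1148 + 0.4·0.8852) ≈ 0.1513
After a quality check='pass': P(supplier A) = 0.55·0.1513 / (0.55·0.1513 + 0.4·0.8487) ≈ 0.1968
After a trace-element assay='no-match': P(supplier A) = 0.7·0.1968 / (0.7·0.1968 + 0.45·0.8032) ≈ 0.2760

0.276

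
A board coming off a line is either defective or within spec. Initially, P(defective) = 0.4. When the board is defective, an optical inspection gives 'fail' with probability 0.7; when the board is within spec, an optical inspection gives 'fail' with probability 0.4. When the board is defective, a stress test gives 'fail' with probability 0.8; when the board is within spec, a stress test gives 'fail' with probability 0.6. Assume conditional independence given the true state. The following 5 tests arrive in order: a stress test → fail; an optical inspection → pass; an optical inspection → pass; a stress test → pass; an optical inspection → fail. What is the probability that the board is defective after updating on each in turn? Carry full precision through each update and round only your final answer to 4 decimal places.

After a stress test='fail': P(defective) = 0.8·0.4000 / (0.8·0.4000 + 0.6·0.6000) ≈ 0.4706
After an optical inspection='pass': P(defective) = 0.3·0.4706 / (0.3·0.4706 + 0.6·0.5294) ≈ 0.3077
After an optical inspection='pass': P(defective) = 0.3·0.3077 / (0.3·0.3077 + 0.6·0.6923) ≈ 0.1818
After a stress test='pass': P(defective) = 0.2·0.1818 / (0.2·0.1818 + 0.4·0.8182) ≈ 0.1000
After an optical inspection='fail': P(defective) = 0.7·0.1000 / (0.7·0.1000 + 0.4·0.9000) ≈ 0.1628

0.1628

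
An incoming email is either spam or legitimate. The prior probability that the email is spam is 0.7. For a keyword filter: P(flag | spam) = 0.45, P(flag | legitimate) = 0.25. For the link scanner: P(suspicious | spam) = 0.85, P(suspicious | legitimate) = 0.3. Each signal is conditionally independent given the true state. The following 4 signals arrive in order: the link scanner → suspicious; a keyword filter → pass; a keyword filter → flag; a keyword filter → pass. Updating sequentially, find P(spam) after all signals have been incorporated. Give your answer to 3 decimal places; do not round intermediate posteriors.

After the link scanner='suspicious': P(spam) = 0.85·0.7000 / (0.85·0.7000 + 0.3·0.3000) ≈ 0.8686
After a keyword filter='pass': P(spam) = 0.55·0.8686 / (0.55·0.8686 + 0.75·0.1314) ≈ 0.8290
After a keyword filter='flag': P(spam) = 0.45·0.8290 / (0.45·0.8290 + 0.25·0.1710) ≈ 0.8972
After a keyword filter='pass': P(spam) = 0.55·0.8972 / (0.55·0.8972 + 0.75·0.1028) ≈ 0.8649

0.865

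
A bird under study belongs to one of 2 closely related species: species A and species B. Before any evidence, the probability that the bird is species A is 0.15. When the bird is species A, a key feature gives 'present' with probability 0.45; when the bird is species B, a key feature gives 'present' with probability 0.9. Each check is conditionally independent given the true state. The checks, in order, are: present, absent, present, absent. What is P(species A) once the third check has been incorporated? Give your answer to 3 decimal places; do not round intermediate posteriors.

Apply Bayes' rule sequentially, carrying P(species A) forward.
After 'present': P(species A) = 0.45·0.1500 / (0.45·0.1500 + 0.9·0.8500) ≈ 0.0811
After 'absent': P(species A) = 0.55·0.0811 / (0.55·0.0811 + 0.1·0.9189) ≈ 0.3267
After 'present': P(species A) = 0.45·0.3267 / (0.45·0.3267 + 0.9·0.6733) ≈ 0.1953

0.195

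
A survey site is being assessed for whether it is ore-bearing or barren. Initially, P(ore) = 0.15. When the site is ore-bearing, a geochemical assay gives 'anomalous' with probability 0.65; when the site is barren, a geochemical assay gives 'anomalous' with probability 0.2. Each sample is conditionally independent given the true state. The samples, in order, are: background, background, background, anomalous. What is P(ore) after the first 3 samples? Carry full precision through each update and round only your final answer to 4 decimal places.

0.0146

After 'background': P(ore) = 0.35·0.1500 / (0.35·0.1500 + 0.8·0.8500) ≈ 0.0717
After 'background': P(ore) = 0.35·0.0717 / (0.35·0.0717 + 0.8·0.9283) ≈ 0.0327
After 'background': P(ore) = 0.35·0.0327 / (0.35·0.0327 + 0.8·0.9673) ≈ 0.0146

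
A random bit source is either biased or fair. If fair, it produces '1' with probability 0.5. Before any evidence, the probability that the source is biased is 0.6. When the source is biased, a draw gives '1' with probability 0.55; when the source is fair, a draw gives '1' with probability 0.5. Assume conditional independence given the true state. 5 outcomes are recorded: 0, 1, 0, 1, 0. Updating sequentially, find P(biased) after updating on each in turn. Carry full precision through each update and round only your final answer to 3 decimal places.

After '0': P(biased) = 0.45·0.6000 / (0.45·0.6000 + 0.5·0.4000) ≈ 0.5745
After '1': P(biased) = 0.55·0.5745 / (0.55·0.5745 + 0.5·0.4255) ≈ 0.5976
After '0': P(biased) = 0.45·0.5976 / (0.45·0.5976 + 0.5·0.4024) ≈ 0.5720
After '1': P(biased) = 0.55·0.5720 / (0.55·0.5720 + 0.5·0.4280) ≈ 0.5952
After '0': P(biased) = 0.45·0.5952 / (0.45·0.5952 + 0.5·0.4048) ≈ 0.5695

0.570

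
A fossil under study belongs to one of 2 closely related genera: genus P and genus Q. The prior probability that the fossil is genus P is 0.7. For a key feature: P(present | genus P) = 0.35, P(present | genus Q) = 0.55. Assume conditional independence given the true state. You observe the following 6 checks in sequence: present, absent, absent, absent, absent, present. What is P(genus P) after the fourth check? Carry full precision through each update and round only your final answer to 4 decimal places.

0.8173

Apply Bayes' rule sequentially, carrying P(genus P) forward.
After 'present': P(genus P) = 0.35·0.7000 / (0.35·0.7000 + 0.55·0.3000) ≈ 0.5976
After 'absent': P(genus P) = 0.65·0.5976 / (0.65·0.5976 + 0.45·0.4024) ≈ 0.6820
After 'absent': P(genus P) = 0.65·0.6820 / (0.65·0.6820 + 0.45·0.3180) ≈ 0.7560
After 'absent': P(genus P) = 0.65·0.7560 / (0.65·0.7560 + 0.45·0.2440) ≈ 0.8173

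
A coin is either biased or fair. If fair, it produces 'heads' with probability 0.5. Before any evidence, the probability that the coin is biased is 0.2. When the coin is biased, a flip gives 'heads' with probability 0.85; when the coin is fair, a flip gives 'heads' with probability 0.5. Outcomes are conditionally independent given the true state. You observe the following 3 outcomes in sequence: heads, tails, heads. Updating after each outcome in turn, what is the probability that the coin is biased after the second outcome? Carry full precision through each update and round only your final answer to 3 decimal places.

0.113

Apply Bayes' rule sequentially, carrying P(biased) forward.
After 'heads': P(biased) = 0.85·0.2000 / (0.85·0.2000 + 0.5·0.8000) ≈ 0.2982
After 'tails': P(biased) = 0.15·0.2982 / (0.15·0.2982 + 0.5·0.7018) ≈ 0.1131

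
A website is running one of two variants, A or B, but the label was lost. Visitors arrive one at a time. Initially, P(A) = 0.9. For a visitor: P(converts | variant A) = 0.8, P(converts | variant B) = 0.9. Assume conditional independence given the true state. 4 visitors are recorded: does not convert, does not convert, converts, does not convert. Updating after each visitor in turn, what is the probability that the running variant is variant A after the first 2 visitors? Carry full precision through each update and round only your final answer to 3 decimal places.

0.973

After 'does not convert': P(A) = 0.2·0.9000 / (0.2·0.9000 + 0.1·0.1000) ≈ 0.9474
After 'does not convert': P(A) = 0.2·0.9474 / (0.2·0.9474 + 0.1·0.0526) ≈ 0.9730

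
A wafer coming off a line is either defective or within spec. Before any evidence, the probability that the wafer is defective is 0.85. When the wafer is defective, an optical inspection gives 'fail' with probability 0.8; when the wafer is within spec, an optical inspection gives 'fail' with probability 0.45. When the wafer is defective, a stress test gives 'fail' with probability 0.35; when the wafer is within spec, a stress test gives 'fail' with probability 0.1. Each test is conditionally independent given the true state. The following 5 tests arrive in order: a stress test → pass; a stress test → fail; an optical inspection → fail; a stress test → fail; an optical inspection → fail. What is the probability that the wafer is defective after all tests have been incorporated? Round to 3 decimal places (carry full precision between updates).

0.994

After a stress test='pass': P(defective) = 0.65·0.8500 / (0.65·0.8500 + 0.9·0.1500) ≈ 0.8036
After a stress test='fail': P(defective) = 0.35·0.8036 / (0.35·0.8036 + 0.1·0.1964) ≈ 0.9347
After an optical inspection='fail': P(defective) = 0.8·0.9347 / (0.8·0.9347 + 0.45·0.0653) ≈ 0.9622
After a stress test='fail': P(defective) = 0.35·0.9622 / (0.35·0.9622 + 0.1·0.0378) ≈ 0.9889
After an optical inspection='fail': P(defective) = 0.8·0.9889 / (0.8·0.9889 + 0.45·0.0111) ≈ 0.9937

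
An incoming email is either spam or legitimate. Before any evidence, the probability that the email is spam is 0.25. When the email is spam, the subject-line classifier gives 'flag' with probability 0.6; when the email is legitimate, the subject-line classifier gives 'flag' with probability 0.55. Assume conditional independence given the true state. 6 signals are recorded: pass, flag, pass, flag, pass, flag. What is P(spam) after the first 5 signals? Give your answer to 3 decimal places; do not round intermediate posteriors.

Apply Bayes' rule sequentially, carrying P(spam) forward.
After 'pass': P(spam) = 0.4·0.2500 / (0.4·0.2500 + 0.45·0.7500) ≈ 0.2286
After 'flag': P(spam) = 0.6·0.2286 / (0.6·0.2286 + 0.55·0.7714) ≈ 0.2443
After 'pass': P(spam) = 0.4·0.2443 / (0.4·0.2443 + 0.45·0.7557) ≈ 0.2232
After 'flag': P(spam) = 0.6·0.2232 / (0.6·0.2232 + 0.55·0.7768) ≈ 0.2386
After 'pass': P(spam) = 0.4·0.2386 / (0.4·0.2386 + 0.45·0.7614) ≈ 0.2179

0.218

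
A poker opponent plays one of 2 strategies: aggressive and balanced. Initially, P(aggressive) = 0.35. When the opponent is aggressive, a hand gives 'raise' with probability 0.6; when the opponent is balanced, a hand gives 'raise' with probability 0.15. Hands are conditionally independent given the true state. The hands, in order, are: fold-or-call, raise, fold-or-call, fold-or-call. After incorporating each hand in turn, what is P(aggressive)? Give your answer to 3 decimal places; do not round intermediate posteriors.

0.183

Apply Bayes' rule sequentially, carrying P(aggressive) forward.
After 'fold-or-call': P(aggressive) = 0.4·0.3500 / (0.4·0.3500 + 0.85·0.6500) ≈ 0.2022
After 'raise': P(aggressive) = 0.6·0.2022 / (0.6·0.2022 + 0.15·0.7978) ≈ 0.5034
After 'fold-or-call': P(aggressive) = 0.4·0.5034 / (0.4·0.5034 + 0.85·0.4966) ≈ 0.3229
After 'fold-or-call': P(aggressive) = 0.4·0.3229 / (0.4·0.3229 + 0.85·0.6771) ≈ 0.1833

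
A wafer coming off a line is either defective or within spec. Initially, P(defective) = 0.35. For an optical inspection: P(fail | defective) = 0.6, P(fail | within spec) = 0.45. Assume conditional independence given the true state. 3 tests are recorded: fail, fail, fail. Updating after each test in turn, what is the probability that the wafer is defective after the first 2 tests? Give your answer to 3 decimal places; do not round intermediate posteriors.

Apply Bayes' rule sequentially, carrying P(defective) forward.
After 'fail': P(defective) = 0.6·0.3500 / (0.6·0.3500 + 0.45·0.6500) ≈ 0.4179
After 'fail': P(defective) = 0.6·0.4179 / (0.6·0.4179 + 0.45·0.5821) ≈ 0.4891

0.489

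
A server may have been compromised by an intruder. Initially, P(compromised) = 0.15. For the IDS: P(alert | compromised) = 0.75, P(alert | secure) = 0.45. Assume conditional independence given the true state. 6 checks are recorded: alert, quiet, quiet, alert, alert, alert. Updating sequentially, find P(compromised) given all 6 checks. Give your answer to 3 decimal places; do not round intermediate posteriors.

Apply Bayes' rule sequentially, carrying P(compromised) forward.
After 'alert': P(compromised) = 0.75·0.1500 / (0.75·0.1500 + 0.45·0.8500) ≈ 0.2273
After 'quiet': P(compromised) = 0.25·0.2273 / (0.25·0.2273 + 0.55·0.7727) ≈ 0.1179
After 'quiet': P(compromised) = 0.25·0.1179 / (0.25·0.1179 + 0.55·0.8821) ≈ 0.0573
After 'alert': P(compromised) = 0.75·0.0573 / (0.75·0.0573 + 0.45·0.9427) ≈ 0.0920
After 'alert': P(compromised) = 0.75·0.0920 / (0.75·0.0920 + 0.45·0.9080) ≈ 0.1444
After 'alert': P(compromised) = 0.75·0.1444 / (0.75·0.1444 + 0.45·0.8556) ≈ 0.2196

0.220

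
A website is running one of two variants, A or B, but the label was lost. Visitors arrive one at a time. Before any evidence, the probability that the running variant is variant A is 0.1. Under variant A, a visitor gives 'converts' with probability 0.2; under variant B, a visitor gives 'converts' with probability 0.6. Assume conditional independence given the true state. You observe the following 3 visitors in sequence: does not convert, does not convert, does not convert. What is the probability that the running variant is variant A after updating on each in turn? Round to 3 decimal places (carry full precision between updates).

0.471

After 'does not convert': P(A) = 0.8·0.1000 / (0.8·0.1000 + 0.4·0.9000) ≈ 0.1818
After 'does not convert': P(A) = 0.8·0.1818 / (0.8·0.1818 + 0.4·0.8182) ≈ 0.3077
After 'does not convert': P(A) = 0.8·0.3077 / (0.8·0.3077 + 0.4·0.6923) ≈ 0.4706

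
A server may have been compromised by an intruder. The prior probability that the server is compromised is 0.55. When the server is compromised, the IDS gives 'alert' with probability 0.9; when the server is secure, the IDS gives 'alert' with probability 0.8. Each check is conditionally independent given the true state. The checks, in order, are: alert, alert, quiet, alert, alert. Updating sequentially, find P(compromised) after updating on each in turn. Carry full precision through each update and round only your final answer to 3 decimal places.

Apply Bayes' rule sequentially, carrying P(compromised) forward.
After 'alert': P(compromised) = 0.9·0.5500 / (0.9·0.5500 + 0.8·0.4500) ≈ 0.5789
After 'alert': P(compromised) = 0.9·0.5789 / (0.9·0.5789 + 0.8·0.4211) ≈ 0.6074
After 'quiet': P(compromised) = 0.1·0.6074 / (0.1·0.6074 + 0.2·0.3926) ≈ 0.4361
After 'alert': P(compromised) = 0.9·0.4361 / (0.9·0.4361 + 0.8·0.5639) ≈ 0.4653
After 'alert': P(compromised) = 0.9·0.4653 / (0.9·0.4653 + 0.8·0.5347) ≈ 0.4947

0.495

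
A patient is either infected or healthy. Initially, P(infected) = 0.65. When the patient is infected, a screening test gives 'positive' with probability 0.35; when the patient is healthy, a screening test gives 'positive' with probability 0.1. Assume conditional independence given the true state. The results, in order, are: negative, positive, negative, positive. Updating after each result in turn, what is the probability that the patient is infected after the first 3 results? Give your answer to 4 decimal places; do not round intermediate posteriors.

After 'negative': P(infected) = 0.65·0.6500 / (0.65·0.6500 + 0.9·0.3500) ≈ 0.5729
After 'positive': P(infected) = 0.35·0.5729 / (0.35·0.5729 + 0.1·0.4271) ≈ 0.8244
After 'negative': P(infected) = 0.65·0.8244 / (0.65·0.8244 + 0.9·0.1756) ≈ 0.7722

0.7722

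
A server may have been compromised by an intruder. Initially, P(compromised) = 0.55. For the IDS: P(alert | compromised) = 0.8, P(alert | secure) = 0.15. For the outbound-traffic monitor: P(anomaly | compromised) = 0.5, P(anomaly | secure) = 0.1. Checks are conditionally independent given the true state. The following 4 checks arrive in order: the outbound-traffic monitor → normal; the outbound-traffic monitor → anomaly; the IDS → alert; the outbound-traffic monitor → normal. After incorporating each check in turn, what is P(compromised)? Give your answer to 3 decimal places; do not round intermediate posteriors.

After the outbound-traffic monitor='normal': P(compromised) = 0.5·0.5500 / (0.5·0.5500 + 0.9·0.4500) ≈ 0.4044
After the outbound-traffic monitor='anomaly': P(compromised) = 0.5·0.4044 / (0.5·0.4044 + 0.1·0.5956) ≈ 0.7725
After the IDS='alert': P(compromised) = 0.8·0.7725 / (0.8·0.7725 + 0.15·0.2275) ≈ 0.9477
After the outbound-traffic monitor='normal': P(compromised) = 0.5·0.9477 / (0.5·0.9477 + 0.9·0.0523) ≈ 0.9096

0.910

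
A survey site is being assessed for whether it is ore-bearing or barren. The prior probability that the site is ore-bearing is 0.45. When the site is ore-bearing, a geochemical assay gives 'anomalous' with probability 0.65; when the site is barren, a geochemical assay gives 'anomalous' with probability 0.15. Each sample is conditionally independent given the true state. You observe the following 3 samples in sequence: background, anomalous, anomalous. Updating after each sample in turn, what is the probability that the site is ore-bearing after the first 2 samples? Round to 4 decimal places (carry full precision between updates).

0.5935

After 'background': P(ore) = 0.35·0.4500 / (0.35·0.4500 + 0.85·0.5500) ≈ 0.2520
After 'anomalous': P(ore) = 0.65·0.2520 / (0.65·0.2520 + 0.15·0.7480) ≈ 0.5935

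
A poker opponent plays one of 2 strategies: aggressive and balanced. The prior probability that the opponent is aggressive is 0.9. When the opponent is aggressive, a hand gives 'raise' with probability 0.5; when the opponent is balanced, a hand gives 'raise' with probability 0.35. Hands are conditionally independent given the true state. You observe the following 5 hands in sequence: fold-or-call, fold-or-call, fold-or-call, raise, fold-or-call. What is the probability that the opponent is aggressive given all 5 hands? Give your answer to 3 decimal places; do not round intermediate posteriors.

After 'fold-or-call': P(aggressive) = 0.5·0.9000 / (0.5·0.9000 + 0.65·0.1000) ≈ 0.8738
After 'fold-or-call': P(aggressive) = 0.5·0.8738 / (0.5·0.8738 + 0.65·0.1262) ≈ 0.8419
After 'fold-or-call': P(aggressive) = 0.5·0.8419 / (0.5·0.8419 + 0.65·0.1581) ≈ 0.8038
After 'raise': P(aggressive) = 0.5·0.8038 / (0.5·0.8038 + 0.35·0.1962) ≈ 0.8541
After 'fold-or-call': P(aggressive) = 0.5·0.8541 / (0.5·0.8541 + 0.65·0.1459) ≈ 0.8182

0.818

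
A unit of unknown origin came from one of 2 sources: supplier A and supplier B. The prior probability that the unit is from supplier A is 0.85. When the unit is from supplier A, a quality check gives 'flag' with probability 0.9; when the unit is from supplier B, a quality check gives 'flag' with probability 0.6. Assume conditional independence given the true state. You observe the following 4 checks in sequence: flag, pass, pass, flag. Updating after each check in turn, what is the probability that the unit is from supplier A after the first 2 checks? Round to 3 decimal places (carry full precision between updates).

0.680

Each posterior becomes the prior for the next update.
After 'flag': P(supplier A) = 0.9·0.8500 / (0.9·0.8500 + 0.6·0.1500) ≈ 0.8947
After 'pass': P(supplier A) = 0.1·0.8947 / (0.1·0.8947 + 0.4·0.1053) ≈ 0.6800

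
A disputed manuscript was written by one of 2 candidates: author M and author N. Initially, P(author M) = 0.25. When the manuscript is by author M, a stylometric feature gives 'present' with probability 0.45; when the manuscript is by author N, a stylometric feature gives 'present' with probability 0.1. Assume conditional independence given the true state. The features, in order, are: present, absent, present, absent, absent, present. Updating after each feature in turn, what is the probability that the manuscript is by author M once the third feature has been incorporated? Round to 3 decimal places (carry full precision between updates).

0.805

Each posterior becomes the prior for the next update.
After 'present': P(author M) = 0.45·0.2500 / (0.45·0.2500 + 0.1·0.7500) ≈ 0.6000
After 'absent': P(author M) = 0.55·0.6000 / (0.55·0.6000 + 0.9·0.4000) ≈ 0.4783
After 'present': P(author M) = 0.45·0.4783 / (0.45·0.4783 + 0.1·0.5217) ≈ 0.8049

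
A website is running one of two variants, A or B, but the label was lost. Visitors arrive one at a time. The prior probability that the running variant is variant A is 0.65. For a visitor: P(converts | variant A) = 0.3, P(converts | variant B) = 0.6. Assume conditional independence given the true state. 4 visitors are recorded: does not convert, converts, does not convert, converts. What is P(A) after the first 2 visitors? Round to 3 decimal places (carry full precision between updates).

After 'does not convert': P(A) = 0.7·0.6500 / (0.7·0.6500 + 0.4·0.3500) ≈ 0.7647
After 'converts': P(A) = 0.3·0.7647 / (0.3·0.7647 + 0.6·0.2353) ≈ 0.6190

0.619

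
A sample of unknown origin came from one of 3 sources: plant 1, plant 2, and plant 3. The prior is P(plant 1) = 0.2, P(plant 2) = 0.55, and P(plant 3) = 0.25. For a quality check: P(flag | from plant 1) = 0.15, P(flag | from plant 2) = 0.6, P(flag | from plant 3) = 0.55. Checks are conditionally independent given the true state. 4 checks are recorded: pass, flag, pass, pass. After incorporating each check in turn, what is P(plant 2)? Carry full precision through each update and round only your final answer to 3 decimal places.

0.406

After 'pass': normaliser = 0.85·0.2000 + 0.4·0.5500 + 0.45·0.2500; P(plant 1) ≈ 0.3383, P(plant 2) ≈ 0.4378, P(plant 3) ≈ 0.2239
After 'flag': normaliser = 0.15·0.3383 + 0.6·0.4378 + 0.55·0.2239; P(plant 1) ≈ 0.1162, P(plant 2) ≈ 0.6017, P(plant 3) ≈ 0.2821
After 'pass': normaliser = 0.85·0.1162 + 0.4·0.6017 + 0.45·0.2821; P(plant 1) ≈ 0.2118, P(plant 2) ≈ 0.5160, P(plant 3) ≈ 0.2721
After 'pass': normaliser = 0.85·0.2118 + 0.4·0.5160 + 0.45·0.2721; P(plant 1) ≈ 0.3538, P(plant 2) ≈ 0.4056, P(plant 3) ≈ 0.2406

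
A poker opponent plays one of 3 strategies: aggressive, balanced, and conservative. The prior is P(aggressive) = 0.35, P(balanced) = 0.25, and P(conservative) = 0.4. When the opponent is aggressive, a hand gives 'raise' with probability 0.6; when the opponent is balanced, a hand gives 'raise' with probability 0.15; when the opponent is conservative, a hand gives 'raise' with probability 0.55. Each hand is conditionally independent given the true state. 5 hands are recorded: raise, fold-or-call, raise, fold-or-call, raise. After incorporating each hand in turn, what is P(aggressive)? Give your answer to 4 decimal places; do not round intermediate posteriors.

After 'raise': normaliser = 0.6·0.3500 + 0.15·0.2500 + 0.55·0.4000; P(aggressive) ≈ 0.4492, P(balanced) ≈ 0.0802, P(conservative) ≈ 0.4706
After 'fold-or-call': normaliser = 0.4·0.4492 + 0.85·0.0802 + 0.45·0.4706; P(aggressive) ≈ 0.3909, P(balanced) ≈ 0.1483, P(conservative) ≈ 0.4607
After 'raise': normaliser = 0.6·0.3909 + 0.15·0.1483 + 0.55·0.4607; P(aggressive) ≈ 0.4597, P(balanced) ≈ 0.0436, P(conservative) ≈ 0.4967
After 'fold-or-call': normaliser = 0.4·0.4597 + 0.85·0.0436 + 0.45·0.4967; P(aggressive) ≈ 0.4137, P(balanced) ≈ 0.0834, P(conservative) ≈ 0.5029
After 'raise': normaliser = 0.6·0.4137 + 0.15·0.0834 + 0.55·0.5029; P(aggressive) ≈ 0.4620, P(balanced) ≈ 0.0233, P(conservative) ≈ 0.5147

0.4620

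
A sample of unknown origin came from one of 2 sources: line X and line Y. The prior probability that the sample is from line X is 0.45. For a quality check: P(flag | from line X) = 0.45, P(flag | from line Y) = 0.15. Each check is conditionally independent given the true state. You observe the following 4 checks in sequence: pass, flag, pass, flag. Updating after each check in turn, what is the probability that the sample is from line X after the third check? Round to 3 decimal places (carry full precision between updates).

After 'pass': P(line X) = 0.55·0.4500 / (0.55·0.4500 + 0.85·0.5500) ≈ 0.3462
After 'flag': P(line X) = 0.45·0.3462 / (0.45·0.3462 + 0.15·0.6538) ≈ 0.6136
After 'pass': P(line X) = 0.55·0.6136 / (0.55·0.6136 + 0.85·0.3864) ≈ 0.5068

0.507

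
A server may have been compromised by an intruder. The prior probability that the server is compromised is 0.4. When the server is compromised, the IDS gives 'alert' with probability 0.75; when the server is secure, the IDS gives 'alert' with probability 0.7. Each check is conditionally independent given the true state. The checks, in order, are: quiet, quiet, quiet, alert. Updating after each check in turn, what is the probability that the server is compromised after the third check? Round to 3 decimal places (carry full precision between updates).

After 'quiet': P(compromised) = 0.25·0.4000 / (0.25·0.4000 + 0.3·0.6000) ≈ 0.3571
After 'quiet': P(compromised) = 0.25·0.3571 / (0.25·0.3571 + 0.3·0.6429) ≈ 0.3165
After 'quiet': P(compromised) = 0.25·0.3165 / (0.25·0.3165 + 0.3·0.6835) ≈ 0.2784

0.278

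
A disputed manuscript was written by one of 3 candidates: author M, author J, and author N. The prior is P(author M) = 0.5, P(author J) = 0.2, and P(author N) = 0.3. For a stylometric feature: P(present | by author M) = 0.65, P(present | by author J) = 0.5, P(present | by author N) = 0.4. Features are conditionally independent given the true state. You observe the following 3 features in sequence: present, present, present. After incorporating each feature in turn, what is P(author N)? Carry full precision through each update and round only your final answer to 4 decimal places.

0.1058

Apply Bayes' rule sequentially, carrying P(author N) forward.
After 'present': normaliser = 0.65·0.5000 + 0.5·0.2000 + 0.4·0.3000; P(author M) ≈ 0.5963, P(author J) ≈ 0.1835, P(author N) ≈ 0.2202
After 'present': normaliser = 0.65·0.5963 + 0.5·0.1835 + 0.4·0.2202; P(author M) ≈ 0.6831, P(author J) ≈ 0.1617, P(author N) ≈ 0.1552
After 'present': normaliser = 0.65·0.6831 + 0.5·0.1617 + 0.4·0.1552; P(author M) ≈ 0.7565, P(author J) ≈ 0.1377, P(author N) ≈ 0.1058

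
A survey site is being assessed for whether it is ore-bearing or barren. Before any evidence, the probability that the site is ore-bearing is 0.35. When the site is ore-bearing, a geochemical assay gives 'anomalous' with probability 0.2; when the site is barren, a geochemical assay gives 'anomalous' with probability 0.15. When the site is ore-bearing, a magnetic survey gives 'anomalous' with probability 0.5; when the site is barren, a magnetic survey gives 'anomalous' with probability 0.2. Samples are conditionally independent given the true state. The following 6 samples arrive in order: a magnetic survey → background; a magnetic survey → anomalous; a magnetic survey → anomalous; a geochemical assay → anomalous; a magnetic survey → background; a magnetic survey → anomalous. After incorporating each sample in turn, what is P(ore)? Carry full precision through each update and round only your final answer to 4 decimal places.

0.8142

After a magnetic survey='background': P(ore) = 0.5·0.3500 / (0.5·0.3500 + 0.8·0.6500) ≈ 0.2518
After a magnetic survey='anomalous': P(ore) = 0.5·0.2518 / (0.5·0.2518 + 0.2·0.7482) ≈ 0.4569
After a magnetic survey='anomalous': P(ore) = 0.5·0.4569 / (0.5·0.4569 + 0.2·0.5431) ≈ 0.6778
After a geochemical assay='anomalous': P(ore) = 0.2·0.6778 / (0.2·0.6778 + 0.15·0.3222) ≈ 0.7372
After a magnetic survey='background': P(ore) = 0.5·0.7372 / (0.5·0.7372 + 0.8·0.2628) ≈ 0.6367
After a magnetic survey='anomalous': P(ore) = 0.5·0.6367 / (0.5·0.6367 + 0.2·0.3633) ≈ 0.8142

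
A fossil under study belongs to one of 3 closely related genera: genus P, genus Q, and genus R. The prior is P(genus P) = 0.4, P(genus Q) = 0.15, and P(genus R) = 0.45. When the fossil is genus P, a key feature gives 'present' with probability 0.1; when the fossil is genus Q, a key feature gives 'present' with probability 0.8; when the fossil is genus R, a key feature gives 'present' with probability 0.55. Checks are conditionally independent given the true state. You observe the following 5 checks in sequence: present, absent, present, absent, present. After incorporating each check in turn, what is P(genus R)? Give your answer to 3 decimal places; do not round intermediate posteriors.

After 'present': normaliser = 0.1·0.4000 + 0.8·0.1500 + 0.55·0.4500; P(genus P) ≈ 0.0982, P(genus Q) ≈ 0.2945, P(genus R) ≈ 0.6074
After 'absent': normaliser = 0.9·0.0982 + 0.2·0.2945 + 0.45·0.6074; P(genus P) ≈ 0.2101, P(genus Q) ≈ 0.1400, P(genus R) ≈ 0.6499
After 'present': normaliser = 0.1·0.2101 + 0.8·0.1400 + 0.55·0.6499; P(genus P) ≈ 0.0428, P(genus Q) ≈ 0.2284, P(genus R) ≈ 0.7288
After 'absent': normaliser = 0.9·0.0428 + 0.2·0.2284 + 0.45·0.7288; P(genus P) ≈ 0.0935, P(genus Q) ≈ 0.1108, P(genus R) ≈ 0.7956
After 'present': normaliser = 0.1·0.0935 + 0.8·0.1108 + 0.55·0.7956; P(genus P) ≈ 0.0175, P(genus Q) ≈ 0.1655, P(genus R) ≈ 0.8170

0.817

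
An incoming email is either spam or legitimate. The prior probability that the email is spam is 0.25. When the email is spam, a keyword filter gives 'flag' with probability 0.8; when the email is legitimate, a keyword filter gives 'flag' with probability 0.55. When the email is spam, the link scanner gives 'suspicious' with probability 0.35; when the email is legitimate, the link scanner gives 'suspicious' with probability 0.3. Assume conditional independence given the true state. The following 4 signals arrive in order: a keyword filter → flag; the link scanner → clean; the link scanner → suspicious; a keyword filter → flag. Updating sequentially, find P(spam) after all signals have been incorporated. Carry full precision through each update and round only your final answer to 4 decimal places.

0.4331

After a keyword filter='flag': P(spam) = 0.8·0.2500 / (0.8·0.2500 + 0.55·0.7500) ≈ 0.3265
After the link scanner='clean': P(spam) = 0.65·0.3265 / (0.65·0.3265 + 0.7·0.6735) ≈ 0.3104
After the link scanner='suspicious': P(spam) = 0.35·0.3104 / (0.35·0.3104 + 0.3·0.6896) ≈ 0.3444
After a keyword filter='flag': P(spam) = 0.8·0.3444 / (0.8·0.3444 + 0.55·0.6556) ≈ 0.4331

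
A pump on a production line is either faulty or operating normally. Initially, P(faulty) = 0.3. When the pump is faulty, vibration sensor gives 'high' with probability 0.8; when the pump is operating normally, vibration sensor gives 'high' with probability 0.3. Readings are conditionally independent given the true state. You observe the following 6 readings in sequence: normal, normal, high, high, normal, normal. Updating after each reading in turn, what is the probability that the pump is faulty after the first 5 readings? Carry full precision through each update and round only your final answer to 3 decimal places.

0.066

After 'normal': P(faulty) = 0.2·0.3000 / (0.2·0.3000 + 0.7·0.7000) ≈ 0.1091
After 'normal': P(faulty) = 0.2·0.1091 / (0.2·0.1091 + 0.7·0.8909) ≈ 0.0338
After 'high': P(faulty) = 0.8·0.0338 / (0.8·0.0338 + 0.3·0.9662) ≈ 0.0853
After 'high': P(faulty) = 0.8·0.0853 / (0.8·0.0853 + 0.3·0.9147) ≈ 0.1992
After 'normal': P(faulty) = 0.2·0.1992 / (0.2·0.1992 + 0.7·0.8008) ≈ 0.0664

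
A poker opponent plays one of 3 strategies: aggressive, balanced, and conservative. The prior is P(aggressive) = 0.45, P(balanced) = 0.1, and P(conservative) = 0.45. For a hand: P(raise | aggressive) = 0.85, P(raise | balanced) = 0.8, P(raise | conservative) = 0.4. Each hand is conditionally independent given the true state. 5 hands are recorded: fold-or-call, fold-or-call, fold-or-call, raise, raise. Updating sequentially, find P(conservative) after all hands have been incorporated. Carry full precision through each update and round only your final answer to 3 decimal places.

After 'fold-or-call': normaliser = 0.15·0.4500 + 0.2·0.1000 + 0.6·0.4500; P(aggressive) ≈ 0.1888, P(balanced) ≈ 0.0559, P(conservative) ≈ 0.7552
After 'fold-or-call': normaliser = 0.15·0.1888 + 0.2·0.0559 + 0.6·0.7552; P(aggressive) ≈ 0.0575, P(balanced) ≈ 0.0227, P(conservative) ≈ 0.9198
After 'fold-or-call': normaliser = 0.15·0.0575 + 0.2·0.0227 + 0.6·0.9198; P(aggressive) ≈ 0.0153, P(balanced) ≈ 0.0080, P(conservative) ≈ 0.9767
After 'raise': normaliser = 0.85·0.0153 + 0.8·0.0080 + 0.4·0.9767; P(aggressive) ≈ 0.0316, P(balanced) ≈ 0.0157, P(conservative) ≈ 0.9527
After 'raise': normaliser = 0.85·0.0316 + 0.8·0.0157 + 0.4·0.9527; P(aggressive) ≈ 0.0639, P(balanced) ≈ 0.0298, P(conservative) ≈ 0.9062

0.906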